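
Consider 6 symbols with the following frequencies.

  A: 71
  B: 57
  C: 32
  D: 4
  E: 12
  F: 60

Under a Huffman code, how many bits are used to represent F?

2

Repeatedly merge the two smallest:
D(4) + E(12) → 16
16 + C(32) → 48
48 + B(57) → 105
F(60) + A(71) → 131
105 + 131 → 236
F sits 2 levels below the root, so its codeword is 2 bits.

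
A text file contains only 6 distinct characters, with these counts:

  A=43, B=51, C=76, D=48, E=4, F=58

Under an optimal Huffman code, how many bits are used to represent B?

2

Build the tree from the bottom:
E(4) + A(43) → 47
47 + D(48) → 95
B(51) + F(58) → 109
C(76) + 95 → 171
109 + 171 → 280
B sits 2 levels below the root, so its codeword is 2 bits.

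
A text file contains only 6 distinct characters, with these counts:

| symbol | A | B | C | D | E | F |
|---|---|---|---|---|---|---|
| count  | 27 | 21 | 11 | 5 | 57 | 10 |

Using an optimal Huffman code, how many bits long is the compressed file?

293

Build the Huffman tree bottom-up:
merge D(5) and F(10): 15
merge C(11) and 15: 26
merge B(21) and 26: 47
merge A(27) and 47: 74
merge E(57) and 74: 131
Total encoded bits = sum of merged weights = 15 + 26 + 47 + 74 + 131 = 293.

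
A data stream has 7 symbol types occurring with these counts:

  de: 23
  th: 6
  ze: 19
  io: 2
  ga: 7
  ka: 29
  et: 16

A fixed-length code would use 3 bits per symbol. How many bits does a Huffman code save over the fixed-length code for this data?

Fixed-length: 3 bits × 102 symbols = 306 bits.
Huffman merges:
io(2) + th(6) → 8
ga(7) + 8 → 15
15 + et(16) → 31
ze(19) + de(23) → 42
ka(29) + 31 → 60
42 + 60 → 102
Huffman total = 8 + 15 + 31 + 42 + 60 + 102 = 258 bits.
Saving = 306 − 258 = 48 bits.

48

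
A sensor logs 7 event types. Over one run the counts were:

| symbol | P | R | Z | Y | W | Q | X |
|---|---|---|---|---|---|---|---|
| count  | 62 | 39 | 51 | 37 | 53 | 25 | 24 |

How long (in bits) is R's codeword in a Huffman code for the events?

Build the tree from the bottom:
X(24) + Q(25) → 49
Y(37) + R(39) → 76
49 + Z(51) → 100
W(53) + P(62) → 115
76 + 100 → 176
115 + 176 → 291
R's leaf is at depth 3, giving a 3-bit codeword.

3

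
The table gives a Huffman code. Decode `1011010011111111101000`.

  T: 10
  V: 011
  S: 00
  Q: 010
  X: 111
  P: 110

TPTVXXTTS

Read left to right; each codeword is recognised as soon as it completes (prefix code):
  10→T | 110→P | 10→T | 011→V | 111→X | 111→X | 10→T | 10→T | 00→S
Decoded message: TPTVXXTTS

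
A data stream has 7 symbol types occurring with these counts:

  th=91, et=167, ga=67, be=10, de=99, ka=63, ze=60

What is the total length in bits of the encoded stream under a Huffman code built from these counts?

1475

Greedily combine the two least-frequent nodes:
merge be(10) and ze(60): 70
merge ka(63) and ga(67): 130
merge 70 and th(91): 161
merge de(99) and 130: 229
merge 161 and et(167): 328
merge 229 and 328: 557
The encoded length is the sum of every internal node's weight: 70 + 130 + 161 + 229 + 328 + 557 = 1475 bits.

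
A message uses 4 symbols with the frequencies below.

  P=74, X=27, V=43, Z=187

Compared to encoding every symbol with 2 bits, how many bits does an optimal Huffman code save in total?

117

Fixed-length: 2 bits × 331 symbols = 662 bits.
Huffman merges:
X(27) + V(43) → 70
70 + P(74) → 144
144 + Z(187) → 331
Huffman total = 70 + 144 + 331 = 545 bits.
Saving = 662 − 545 = 117 bits.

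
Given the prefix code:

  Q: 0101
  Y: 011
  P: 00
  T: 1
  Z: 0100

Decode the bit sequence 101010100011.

TQZY

Read left to right; each codeword is recognised as soon as it completes (prefix code):
  1→T | 0101→Q | 0100→Z | 011→Y
Decoded message: TQZY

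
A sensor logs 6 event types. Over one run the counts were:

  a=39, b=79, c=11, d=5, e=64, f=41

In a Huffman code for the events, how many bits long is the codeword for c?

4

Huffman merges, smallest pair first:
d(5) + c(11) → 16
16 + a(39) → 55
f(41) + 55 → 96
e(64) + b(79) → 143
96 + 143 → 239
The subtree containing c is merged 4 times, so code length = 4.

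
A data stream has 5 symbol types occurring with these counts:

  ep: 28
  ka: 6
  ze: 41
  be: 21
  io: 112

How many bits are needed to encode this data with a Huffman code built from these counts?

Merge the two smallest weights repeatedly:
ka(6) + be(21) → 27
27 + ep(28) → 55
ze(41) + 55 → 96
96 + io(112) → 208
Total encoded bits = sum of merged weights = 27 + 55 + 96 + 208 = 386.

386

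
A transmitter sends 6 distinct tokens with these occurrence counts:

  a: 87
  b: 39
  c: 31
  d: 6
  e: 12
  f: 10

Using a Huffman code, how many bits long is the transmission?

Merge the two smallest weights repeatedly:
d(6) + f(10) → 16
e(12) + 16 → 28
28 + c(31) → 59
b(39) + 59 → 98
a(87) + 98 → 185
Total encoded bits = sum of merged weights = 16 + 28 + 59 + 98 + 185 = 386.

386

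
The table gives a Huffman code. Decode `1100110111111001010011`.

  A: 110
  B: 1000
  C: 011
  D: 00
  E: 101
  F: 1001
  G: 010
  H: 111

ACCHFGC

Read left to right; each codeword is recognised as soon as it completes (prefix code):
  110→A | 011→C | 011→C | 111→H | 1001→F | 010→G | 011→C
Decoded message: ACCHFGC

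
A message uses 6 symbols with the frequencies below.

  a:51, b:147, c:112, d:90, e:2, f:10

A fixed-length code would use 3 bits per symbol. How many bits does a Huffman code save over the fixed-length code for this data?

Fixed-length: 3 bits × 412 symbols = 1236 bits.
Huffman merges:
e(2) + f(10) → 12
12 + a(51) → 63
63 + d(90) → 153
c(112) + b(147) → 259
153 + 259 → 412
Huffman total = 12 + 63 + 153 + 259 + 412 = 899 bits.
Saving = 1236 − 899 = 337 bits.

337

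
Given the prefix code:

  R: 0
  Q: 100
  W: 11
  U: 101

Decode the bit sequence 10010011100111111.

Read left to right; each codeword is recognised as soon as it completes (prefix code):
  100→Q | 100→Q | 11→W | 100→Q | 11→W | 11→W | 11→W
Decoded message: QQWQWWW

QQWQWWW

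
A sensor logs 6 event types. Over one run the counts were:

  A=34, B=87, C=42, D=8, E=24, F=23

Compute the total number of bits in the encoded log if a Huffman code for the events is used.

Build the Huffman tree bottom-up:
combine D(8), F(23) → 31
combine E(24), 31 → 55
combine A(34), C(42) → 76
combine 55, 76 → 131
combine B(87), 131 → 218
The encoded length is the sum of every internal node's weight: 31 + 55 + 76 + 131 + 218 = 511 bits.

511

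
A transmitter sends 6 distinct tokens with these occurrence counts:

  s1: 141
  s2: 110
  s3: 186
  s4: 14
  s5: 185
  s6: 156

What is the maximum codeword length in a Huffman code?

4

Merge the two lowest-weight nodes at each step:
s4(14) + s2(110) → 124
124 + s1(141) → 265
s6(156) + s5(185) → 341
s3(186) + 265 → 451
341 + 451 → 792
The rarest symbols sit at the bottom; the longest codeword is 4 bits.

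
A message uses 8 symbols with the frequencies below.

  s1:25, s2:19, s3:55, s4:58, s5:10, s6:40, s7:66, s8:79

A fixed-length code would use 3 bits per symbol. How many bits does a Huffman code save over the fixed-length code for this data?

Fixed-length: 3 bits × 352 symbols = 1056 bits.
Huffman merges:
merge s5(10) and s2(19): 29
merge s1(25) and 29: 54
merge s6(40) and 54: 94
merge s3(55) and s4(58): 113
merge s7(66) and s8(79): 145
merge 94 and 113: 207
merge 145 and 207: 352
Huffman total = 29 + 54 + 94 + 113 + 145 + 207 + 352 = 994 bits.
Saving = 1056 − 994 = 62 bits.

62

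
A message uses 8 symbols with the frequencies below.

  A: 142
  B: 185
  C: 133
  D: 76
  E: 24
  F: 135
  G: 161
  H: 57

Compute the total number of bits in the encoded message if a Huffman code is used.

2631

Build the Huffman tree bottom-up:
merge E(24) and H(57): 81
merge D(76) and 81: 157
merge C(133) and F(135): 268
merge A(142) and 157: 299
merge G(161) and B(185): 346
merge 268 and 299: 567
merge 346 and 567: 913
Each symbol's bit-cost is frequency × depth; summing gives 2631 bits (equivalently 81 + 157 + 268 + 299 + 346 + 567 + 913).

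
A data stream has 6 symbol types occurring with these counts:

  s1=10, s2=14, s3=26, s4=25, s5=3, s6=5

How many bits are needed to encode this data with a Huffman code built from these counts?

192

Build the Huffman tree bottom-up:
combine s5(3), s6(5) → 8
combine 8, s1(10) → 18
combine s2(14), 18 → 32
combine s4(25), s3(26) → 51
combine 32, 51 → 83
The encoded length is the sum of every internal node's weight: 8 + 18 + 32 + 51 + 83 = 192 bits.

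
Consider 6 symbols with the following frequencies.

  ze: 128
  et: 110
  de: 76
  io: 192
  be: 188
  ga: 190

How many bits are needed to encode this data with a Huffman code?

Greedily combine the two least-frequent nodes:
de(76) + et(110) → 186
ze(128) + 186 → 314
be(188) + ga(190) → 378
io(192) + 314 → 506
378 + 506 → 884
Total encoded bits = sum of merged weights = 186 + 314 + 378 + 506 + 884 = 2268.

2268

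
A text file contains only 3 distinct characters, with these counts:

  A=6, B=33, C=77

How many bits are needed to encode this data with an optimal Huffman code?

Merge the two smallest weights repeatedly:
combine A(6), B(33) → 39
combine 39, C(77) → 116
Each symbol's bit-cost is frequency × depth; summing gives 155 bits (equivalently 39 + 116).

155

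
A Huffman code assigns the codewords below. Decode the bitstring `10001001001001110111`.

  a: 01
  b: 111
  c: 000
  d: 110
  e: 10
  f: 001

Read left to right; each codeword is recognised as soon as it completes (prefix code):
  10→e | 001→f | 001→f | 001→f | 001→f | 110→d | 111→b
Decoded message: effffdb

effffdb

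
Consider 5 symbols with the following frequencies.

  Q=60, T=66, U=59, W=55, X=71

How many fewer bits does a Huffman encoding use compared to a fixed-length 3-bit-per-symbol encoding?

Fixed-length: 3 bits × 311 symbols = 933 bits.
Huffman merges:
combine W(55), U(59) → 114
combine Q(60), T(66) → 126
combine X(71), 114 → 185
combine 126, 185 → 311
Huffman total = 114 + 126 + 185 + 311 = 736 bits.
Saving = 933 − 736 = 197 bits.

197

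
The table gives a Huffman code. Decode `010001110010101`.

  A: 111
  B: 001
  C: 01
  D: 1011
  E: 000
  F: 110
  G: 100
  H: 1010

CEABCC

Read left to right; each codeword is recognised as soon as it completes (prefix code):
  01→C | 000→E | 111→A | 001→B | 01→C | 01→C
Decoded message: CEABCC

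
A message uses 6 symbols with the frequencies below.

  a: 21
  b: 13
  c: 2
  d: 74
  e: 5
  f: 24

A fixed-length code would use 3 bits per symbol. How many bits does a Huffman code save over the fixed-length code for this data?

Fixed-length: 3 bits × 139 symbols = 417 bits.
Huffman merges:
merge c(2) and e(5): 7
merge 7 and b(13): 20
merge 20 and a(21): 41
merge f(24) and 41: 65
merge 65 and d(74): 139
Huffman total = 7 + 20 + 41 + 65 + 139 = 272 bits.
Saving = 417 − 272 = 145 bits.

145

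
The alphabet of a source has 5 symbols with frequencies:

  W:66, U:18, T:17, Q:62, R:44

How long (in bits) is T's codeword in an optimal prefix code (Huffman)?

3

Build the tree from the bottom:
merge T(17) and U(18): 35
merge 35 and R(44): 79
merge Q(62) and W(66): 128
merge 79 and 128: 207
The subtree containing T is merged 3 times, so code length = 3.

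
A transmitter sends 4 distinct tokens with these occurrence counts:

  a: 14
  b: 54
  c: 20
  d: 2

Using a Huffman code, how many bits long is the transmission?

142

Merge the two smallest weights repeatedly:
combine d(2), a(14) → 16
combine 16, c(20) → 36
combine 36, b(54) → 90
Each symbol's bit-cost is frequency × depth; summing gives 142 bits (equivalently 16 + 36 + 90).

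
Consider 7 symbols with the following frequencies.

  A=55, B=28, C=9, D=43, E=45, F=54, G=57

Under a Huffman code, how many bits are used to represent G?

Repeatedly merge the two smallest:
combine C(9), B(28) → 37
combine 37, D(43) → 80
combine E(45), F(54) → 99
combine A(55), G(57) → 112
combine 80, 99 → 179
combine 112, 179 → 291
The subtree containing G is merged 2 times, so code length = 2.

2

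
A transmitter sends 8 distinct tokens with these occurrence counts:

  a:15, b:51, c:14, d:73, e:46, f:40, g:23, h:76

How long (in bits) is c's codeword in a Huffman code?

5

Repeatedly merge the two smallest:
merge c(14) and a(15): 29
merge g(23) and 29: 52
merge f(40) and e(46): 86
merge b(51) and 52: 103
merge d(73) and h(76): 149
merge 86 and 103: 189
merge 149 and 189: 338
The subtree containing c is merged 5 times, so code length = 5.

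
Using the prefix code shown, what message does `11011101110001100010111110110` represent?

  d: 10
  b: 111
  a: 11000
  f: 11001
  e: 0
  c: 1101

Read left to right; each codeword is recognised as soon as it completes (prefix code):
  1101→c | 1101→c | 11000→a | 11000→a | 10→d | 111→b | 1101→c | 10→d
Decoded message: ccaadbcd

ccaadbcd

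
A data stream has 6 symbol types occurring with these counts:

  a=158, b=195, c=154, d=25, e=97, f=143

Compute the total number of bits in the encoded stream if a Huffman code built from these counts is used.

Build the Huffman tree bottom-up:
d(25) + e(97) → 122
122 + f(143) → 265
c(154) + a(158) → 312
b(195) + 265 → 460
312 + 460 → 772
Total encoded bits = sum of merged weights = 122 + 265 + 312 + 460 + 772 = 1931.

1931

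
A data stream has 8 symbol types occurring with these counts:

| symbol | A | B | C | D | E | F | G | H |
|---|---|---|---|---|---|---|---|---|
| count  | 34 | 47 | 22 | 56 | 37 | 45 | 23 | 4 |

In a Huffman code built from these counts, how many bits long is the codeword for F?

3

Repeatedly merge the two smallest:
H(4) + C(22) → 26
G(23) + 26 → 49
A(34) + E(37) → 71
F(45) + B(47) → 92
49 + D(56) → 105
71 + 92 → 163
105 + 163 → 268
F's leaf is at depth 3, giving a 3-bit codeword.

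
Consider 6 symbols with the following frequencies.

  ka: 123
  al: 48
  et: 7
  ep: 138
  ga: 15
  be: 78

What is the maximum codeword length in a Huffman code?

4

Merge the two lowest-weight nodes at each step:
combine et(7), ga(15) → 22
combine 22, al(48) → 70
combine 70, be(78) → 148
combine ka(123), ep(138) → 261
combine 148, 261 → 409
The rarest symbols sit at the bottom; the longest codeword is 4 bits.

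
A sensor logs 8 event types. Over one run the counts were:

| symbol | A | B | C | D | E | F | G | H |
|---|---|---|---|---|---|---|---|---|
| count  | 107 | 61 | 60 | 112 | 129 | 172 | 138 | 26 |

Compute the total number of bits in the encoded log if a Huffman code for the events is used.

Greedily combine the two least-frequent nodes:
H(26) + C(60) → 86
B(61) + 86 → 147
A(107) + D(112) → 219
E(129) + G(138) → 267
147 + F(172) → 319
219 + 267 → 486
319 + 486 → 805
Total encoded bits = sum of merged weights = 86 + 147 + 219 + 267 + 319 + 486 + 805 = 2329.

2329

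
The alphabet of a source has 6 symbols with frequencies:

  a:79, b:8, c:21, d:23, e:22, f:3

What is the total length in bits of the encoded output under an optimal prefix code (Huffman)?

Merge the two smallest weights repeatedly:
merge f(3) and b(8): 11
merge 11 and c(21): 32
merge e(22) and d(23): 45
merge 32 and 45: 77
merge 77 and a(79): 156
Each symbol's bit-cost is frequency × depth; summing gives 321 bits (equivalently 11 + 32 + 45 + 77 + 156).

321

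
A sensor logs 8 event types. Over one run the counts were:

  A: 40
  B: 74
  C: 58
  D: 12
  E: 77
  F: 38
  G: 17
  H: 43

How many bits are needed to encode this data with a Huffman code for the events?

1022

Merge the two smallest weights repeatedly:
combine D(12), G(17) → 29
combine 29, F(38) → 67
combine A(40), H(43) → 83
combine C(58), 67 → 125
combine B(74), E(77) → 151
combine 83, 125 → 208
combine 151, 208 → 359
Each symbol's bit-cost is frequency × depth; summing gives 1022 bits (equivalently 29 + 67 + 83 + 125 + 151 + 208 + 359).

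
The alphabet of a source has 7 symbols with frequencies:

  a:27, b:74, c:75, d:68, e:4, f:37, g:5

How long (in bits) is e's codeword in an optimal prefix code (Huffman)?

5

Repeatedly merge the two smallest:
merge e(4) and g(5): 9
merge 9 and a(27): 36
merge 36 and f(37): 73
merge d(68) and 73: 141
merge b(74) and c(75): 149
merge 141 and 149: 290
e sits 5 levels below the root, so its codeword is 5 bits.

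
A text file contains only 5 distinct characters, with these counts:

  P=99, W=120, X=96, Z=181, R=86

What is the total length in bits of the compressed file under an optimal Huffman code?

1346

Merge the two smallest weights repeatedly:
combine R(86), X(96) → 182
combine P(99), W(120) → 219
combine Z(181), 182 → 363
combine 219, 363 → 582
Each symbol's bit-cost is frequency × depth; summing gives 1346 bits (equivalently 182 + 219 + 363 + 582).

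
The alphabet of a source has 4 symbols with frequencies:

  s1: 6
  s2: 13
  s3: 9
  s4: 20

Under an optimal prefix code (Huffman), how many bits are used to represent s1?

Huffman merges, smallest pair first:
merge s1(6) and s3(9): 15
merge s2(13) and 15: 28
merge s4(20) and 28: 48
The subtree containing s1 is merged 3 times, so code length = 3.

3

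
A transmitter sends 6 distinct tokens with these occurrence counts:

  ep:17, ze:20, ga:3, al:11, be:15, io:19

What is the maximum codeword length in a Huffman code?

Merge the two lowest-weight nodes at each step:
combine ga(3), al(11) → 14
combine 14, be(15) → 29
combine ep(17), io(19) → 36
combine ze(20), 29 → 49
combine 36, 49 → 85
The rarest symbols sit at the bottom; the longest codeword is 4 bits.

4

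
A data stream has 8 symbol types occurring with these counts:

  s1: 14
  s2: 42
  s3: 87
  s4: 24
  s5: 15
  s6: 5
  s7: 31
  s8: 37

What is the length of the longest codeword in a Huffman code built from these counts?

Merge the two lowest-weight nodes at each step:
merge s6(5) and s1(14): 19
merge s5(15) and 19: 34
merge s4(24) and s7(31): 55
merge 34 and s8(37): 71
merge s2(42) and 55: 97
merge 71 and s3(87): 158
merge 97 and 158: 255
Maximum depth reached is 5.

5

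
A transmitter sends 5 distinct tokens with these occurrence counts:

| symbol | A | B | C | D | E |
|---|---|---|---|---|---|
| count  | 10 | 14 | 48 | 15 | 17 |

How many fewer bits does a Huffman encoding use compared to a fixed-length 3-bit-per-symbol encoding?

96

Fixed-length: 3 bits × 104 symbols = 312 bits.
Huffman merges:
merge A(10) and B(14): 24
merge D(15) and E(17): 32
merge 24 and 32: 56
merge C(48) and 56: 104
Huffman total = 24 + 32 + 56 + 104 = 216 bits.
Saving = 312 − 216 = 96 bits.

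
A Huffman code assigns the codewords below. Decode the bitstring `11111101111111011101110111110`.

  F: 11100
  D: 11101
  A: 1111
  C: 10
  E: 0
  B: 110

Read left to right; each codeword is recognised as soon as it completes (prefix code):
  1111→A | 110→B | 1111→A | 11101→D | 110→B | 11101→D | 1111→A | 0→E
Decoded message: ABADBDAE

ABADBDAE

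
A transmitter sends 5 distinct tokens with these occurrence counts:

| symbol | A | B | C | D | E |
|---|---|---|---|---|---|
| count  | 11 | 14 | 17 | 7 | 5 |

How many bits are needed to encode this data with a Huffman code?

Merge the two smallest weights repeatedly:
E(5) + D(7) → 12
A(11) + 12 → 23
B(14) + C(17) → 31
23 + 31 → 54
Total encoded bits = sum of merged weights = 12 + 23 + 31 + 54 = 120.

120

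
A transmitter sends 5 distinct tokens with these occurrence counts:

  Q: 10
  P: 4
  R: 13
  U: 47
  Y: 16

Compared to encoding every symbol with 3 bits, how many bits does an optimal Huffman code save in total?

96

Fixed-length: 3 bits × 90 symbols = 270 bits.
Huffman merges:
P(4) + Q(10) → 14
R(13) + 14 → 27
Y(16) + 27 → 43
43 + U(47) → 90
Huffman total = 14 + 27 + 43 + 90 = 174 bits.
Saving = 270 − 174 = 96 bits.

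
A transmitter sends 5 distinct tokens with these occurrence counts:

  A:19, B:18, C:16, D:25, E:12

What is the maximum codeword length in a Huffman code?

Merge the two lowest-weight nodes at each step:
combine E(12), C(16) → 28
combine B(18), A(19) → 37
combine D(25), 28 → 53
combine 37, 53 → 90
The first pair merged (E, C) ends up deepest, at depth 3.

3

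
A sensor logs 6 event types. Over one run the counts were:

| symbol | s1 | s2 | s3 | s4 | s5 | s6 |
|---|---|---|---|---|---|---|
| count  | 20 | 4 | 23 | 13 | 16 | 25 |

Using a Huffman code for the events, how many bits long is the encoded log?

Greedily combine the two least-frequent nodes:
merge s2(4) and s4(13): 17
merge s5(16) and 17: 33
merge s1(20) and s3(23): 43
merge s6(25) and 33: 58
merge 43 and 58: 101
Total encoded bits = sum of merged weights = 17 + 33 + 43 + 58 + 101 = 252.

252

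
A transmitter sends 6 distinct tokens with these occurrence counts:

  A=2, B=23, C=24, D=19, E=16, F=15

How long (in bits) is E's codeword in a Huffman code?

3

Huffman merges, smallest pair first:
combine A(2), F(15) → 17
combine E(16), 17 → 33
combine D(19), B(23) → 42
combine C(24), 33 → 57
combine 42, 57 → 99
E's leaf is at depth 3, giving a 3-bit codeword.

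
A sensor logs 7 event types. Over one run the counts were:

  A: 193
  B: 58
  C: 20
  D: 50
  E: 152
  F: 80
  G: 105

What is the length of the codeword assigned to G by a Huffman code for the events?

3

Huffman merges, smallest pair first:
merge C(20) and D(50): 70
merge B(58) and 70: 128
merge F(80) and G(105): 185
merge 128 and E(152): 280
merge 185 and A(193): 378
merge 280 and 378: 658
The subtree containing G is merged 3 times, so code length = 3.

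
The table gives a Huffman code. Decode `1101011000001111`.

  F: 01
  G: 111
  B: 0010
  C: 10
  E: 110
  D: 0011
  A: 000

Read left to right; each codeword is recognised as soon as it completes (prefix code):
  110→E | 10→C | 110→E | 000→A | 01→F | 111→G
Decoded message: ECEAFG

ECEAFG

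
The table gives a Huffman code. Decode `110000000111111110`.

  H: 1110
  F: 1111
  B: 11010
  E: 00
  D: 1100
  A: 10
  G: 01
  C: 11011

Read left to right; each codeword is recognised as soon as it completes (prefix code):
  1100→D | 00→E | 00→E | 01→G | 1111→F | 1110→H
Decoded message: DEEGFH

DEEGFH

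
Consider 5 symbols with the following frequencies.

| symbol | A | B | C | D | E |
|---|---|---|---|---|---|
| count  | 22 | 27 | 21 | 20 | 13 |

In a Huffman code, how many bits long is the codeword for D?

3

Build the tree from the bottom:
E(13) + D(20) → 33
C(21) + A(22) → 43
B(27) + 33 → 60
43 + 60 → 103
D sits 3 levels below the root, so its codeword is 3 bits.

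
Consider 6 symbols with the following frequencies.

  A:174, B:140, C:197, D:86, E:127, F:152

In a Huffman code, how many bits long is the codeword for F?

Repeatedly merge the two smallest:
D(86) + E(127) → 213
B(140) + F(152) → 292
A(174) + C(197) → 371
213 + 292 → 505
371 + 505 → 876
F's leaf is at depth 3, giving a 3-bit codeword.

3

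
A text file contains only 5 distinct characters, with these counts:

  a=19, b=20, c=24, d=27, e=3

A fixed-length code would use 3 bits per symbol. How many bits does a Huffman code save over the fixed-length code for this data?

Fixed-length: 3 bits × 93 symbols = 279 bits.
Huffman merges:
merge e(3) and a(19): 22
merge b(20) and 22: 42
merge c(24) and d(27): 51
merge 42 and 51: 93
Huffman total = 22 + 42 + 51 + 93 = 208 bits.
Saving = 279 − 208 = 71 bits.

71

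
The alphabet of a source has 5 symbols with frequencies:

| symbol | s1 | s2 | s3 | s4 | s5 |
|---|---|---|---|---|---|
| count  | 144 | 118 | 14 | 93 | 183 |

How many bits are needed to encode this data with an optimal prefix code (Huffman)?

Merge the two smallest weights repeatedly:
merge s3(14) and s4(93): 107
merge 107 and s2(118): 225
merge s1(144) and s5(183): 327
merge 225 and 327: 552
The encoded length is the sum of every internal node's weight: 107 + 225 + 327 + 552 = 1211 bits.

1211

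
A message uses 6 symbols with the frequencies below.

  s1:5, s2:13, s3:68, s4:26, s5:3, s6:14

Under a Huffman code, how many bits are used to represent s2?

Build the tree from the bottom:
combine s5(3), s1(5) → 8
combine 8, s2(13) → 21
combine s6(14), 21 → 35
combine s4(26), 35 → 61
combine 61, s3(68) → 129
s2 sits 4 levels below the root, so its codeword is 4 bits.

4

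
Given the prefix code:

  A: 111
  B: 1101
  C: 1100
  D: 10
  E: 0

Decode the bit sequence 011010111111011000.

Read left to right; each codeword is recognised as soon as it completes (prefix code):
  0→E | 1101→B | 0→E | 111→A | 111→A | 0→E | 1100→C | 0→E
Decoded message: EBEAAECE

EBEAAECE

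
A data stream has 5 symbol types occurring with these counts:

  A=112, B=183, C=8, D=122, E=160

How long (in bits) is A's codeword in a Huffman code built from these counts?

3

Build the tree from the bottom:
merge C(8) and A(112): 120
merge 120 and D(122): 242
merge E(160) and B(183): 343
merge 242 and 343: 585
The subtree containing A is merged 3 times, so code length = 3.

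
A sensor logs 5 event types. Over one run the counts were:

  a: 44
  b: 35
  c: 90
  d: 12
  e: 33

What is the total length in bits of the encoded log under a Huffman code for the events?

Merge the two smallest weights repeatedly:
combine d(12), e(33) → 45
combine b(35), a(44) → 79
combine 45, 79 → 124
combine c(90), 124 → 214
Total encoded bits = sum of merged weights = 45 + 79 + 124 + 214 = 462.

462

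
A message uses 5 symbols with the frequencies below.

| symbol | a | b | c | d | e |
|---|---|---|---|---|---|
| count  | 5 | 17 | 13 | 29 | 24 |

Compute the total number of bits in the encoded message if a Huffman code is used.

194

Merge the two smallest weights repeatedly:
a(5) + c(13) → 18
b(17) + 18 → 35
e(24) + d(29) → 53
35 + 53 → 88
Each symbol's bit-cost is frequency × depth; summing gives 194 bits (equivalently 18 + 35 + 53 + 88).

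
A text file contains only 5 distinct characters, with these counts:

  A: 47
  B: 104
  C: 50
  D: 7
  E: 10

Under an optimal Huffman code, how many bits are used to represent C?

2

Repeatedly merge the two smallest:
D(7) + E(10) → 17
17 + A(47) → 64
C(50) + 64 → 114
B(104) + 114 → 218
C sits 2 levels below the root, so its codeword is 2 bits.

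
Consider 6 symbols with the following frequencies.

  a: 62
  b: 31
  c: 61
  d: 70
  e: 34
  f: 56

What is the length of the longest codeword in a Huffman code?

3

Merge the two lowest-weight nodes at each step:
combine b(31), e(34) → 65
combine f(56), c(61) → 117
combine a(62), 65 → 127
combine d(70), 117 → 187
combine 127, 187 → 314
Maximum depth reached is 3.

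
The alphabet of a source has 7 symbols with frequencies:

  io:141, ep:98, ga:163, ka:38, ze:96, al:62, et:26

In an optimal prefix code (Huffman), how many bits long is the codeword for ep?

Huffman merges, smallest pair first:
et(26) + ka(38) → 64
al(62) + 64 → 126
ze(96) + ep(98) → 194
126 + io(141) → 267
ga(163) + 194 → 357
267 + 357 → 624
The subtree containing ep is merged 3 times, so code length = 3.

3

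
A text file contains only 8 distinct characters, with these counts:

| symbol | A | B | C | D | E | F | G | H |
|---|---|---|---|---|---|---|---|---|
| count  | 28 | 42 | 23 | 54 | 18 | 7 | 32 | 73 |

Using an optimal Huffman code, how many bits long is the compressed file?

777

Build the Huffman tree bottom-up:
combine F(7), E(18) → 25
combine C(23), 25 → 48
combine A(28), G(32) → 60
combine B(42), 48 → 90
combine D(54), 60 → 114
combine H(73), 90 → 163
combine 114, 163 → 277
The encoded length is the sum of every internal node's weight: 25 + 48 + 60 + 90 + 114 + 163 + 277 = 777 bits.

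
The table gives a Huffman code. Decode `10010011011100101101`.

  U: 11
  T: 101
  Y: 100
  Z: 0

Read left to right; each codeword is recognised as soon as it completes (prefix code):
  100→Y | 100→Y | 11→U | 0→Z | 11→U | 100→Y | 101→T | 101→T
Decoded message: YYUZUYTT

YYUZUYTT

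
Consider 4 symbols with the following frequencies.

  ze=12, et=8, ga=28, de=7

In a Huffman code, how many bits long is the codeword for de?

Huffman merges, smallest pair first:
combine de(7), et(8) → 15
combine ze(12), 15 → 27
combine 27, ga(28) → 55
de sits 3 levels below the root, so its codeword is 3 bits.

3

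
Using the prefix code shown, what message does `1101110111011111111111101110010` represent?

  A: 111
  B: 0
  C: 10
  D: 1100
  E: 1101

Read left to right; each codeword is recognised as soon as it completes (prefix code):
  1101→E | 1101→E | 1101→E | 111→A | 111→A | 111→A | 1101→E | 1100→D | 10→C
Decoded message: EEEAAAEDC

EEEAAAEDC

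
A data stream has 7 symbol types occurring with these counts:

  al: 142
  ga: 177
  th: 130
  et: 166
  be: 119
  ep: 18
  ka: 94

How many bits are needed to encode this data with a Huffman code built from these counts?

2307

Build the Huffman tree bottom-up:
merge ep(18) and ka(94): 112
merge 112 and be(119): 231
merge th(130) and al(142): 272
merge et(166) and ga(177): 343
merge 231 and 272: 503
merge 343 and 503: 846
Each symbol's bit-cost is frequency × depth; summing gives 2307 bits (equivalently 112 + 231 + 272 + 343 + 503 + 846).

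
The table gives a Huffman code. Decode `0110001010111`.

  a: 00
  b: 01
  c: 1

bcabbbcc

Read left to right; each codeword is recognised as soon as it completes (prefix code):
  01→b | 1→c | 00→a | 01→b | 01→b | 01→b | 1→c | 1→c
Decoded message: bcabbbcc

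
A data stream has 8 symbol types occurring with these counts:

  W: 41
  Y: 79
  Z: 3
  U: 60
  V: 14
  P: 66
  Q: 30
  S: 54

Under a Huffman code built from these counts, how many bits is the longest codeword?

5

Merge the two lowest-weight nodes at each step:
merge Z(3) and V(14): 17
merge 17 and Q(30): 47
merge W(41) and 47: 88
merge S(54) and U(60): 114
merge P(66) and Y(79): 145
merge 88 and 114: 202
merge 145 and 202: 347
The rarest symbols sit at the bottom; the longest codeword is 5 bits.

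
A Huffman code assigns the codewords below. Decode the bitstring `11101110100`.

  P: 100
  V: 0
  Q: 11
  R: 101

QRQVP

Read left to right; each codeword is recognised as soon as it completes (prefix code):
  11→Q | 101→R | 11→Q | 0→V | 100→P
Decoded message: QRQVP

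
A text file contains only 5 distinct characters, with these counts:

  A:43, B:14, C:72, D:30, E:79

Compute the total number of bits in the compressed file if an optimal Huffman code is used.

Merge the two smallest weights repeatedly:
merge B(14) and D(30): 44
merge A(43) and 44: 87
merge C(72) and E(79): 151
merge 87 and 151: 238
Total encoded bits = sum of merged weights = 44 + 87 + 151 + 238 = 520.

520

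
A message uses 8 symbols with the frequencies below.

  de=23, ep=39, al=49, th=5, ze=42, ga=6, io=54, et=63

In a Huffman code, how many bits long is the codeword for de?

4

Build the tree from the bottom:
th(5) + ga(6) → 11
11 + de(23) → 34
34 + ep(39) → 73
ze(42) + al(49) → 91
io(54) + et(63) → 117
73 + 91 → 164
117 + 164 → 281
de's leaf is at depth 4, giving a 4-bit codeword.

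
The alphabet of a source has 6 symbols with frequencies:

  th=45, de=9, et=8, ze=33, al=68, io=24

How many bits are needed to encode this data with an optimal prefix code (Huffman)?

432

Merge the two smallest weights repeatedly:
merge et(8) and de(9): 17
merge 17 and io(24): 41
merge ze(33) and 41: 74
merge th(45) and al(68): 113
merge 74 and 113: 187
Total encoded bits = sum of merged weights = 17 + 41 + 74 + 113 + 187 = 432.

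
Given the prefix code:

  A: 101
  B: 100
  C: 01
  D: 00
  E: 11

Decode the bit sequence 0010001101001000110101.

Read left to right; each codeword is recognised as soon as it completes (prefix code):
  00→D | 100→B | 01→C | 101→A | 00→D | 100→B | 01→C | 101→A | 01→C
Decoded message: DBCADBCAC

DBCADBCAC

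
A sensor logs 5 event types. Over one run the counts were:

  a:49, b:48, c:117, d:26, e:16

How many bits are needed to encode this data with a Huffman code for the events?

Merge the two smallest weights repeatedly:
e(16) + d(26) → 42
42 + b(48) → 90
a(49) + 90 → 139
c(117) + 139 → 256
Total encoded bits = sum of merged weights = 42 + 90 + 139 + 256 = 527.

527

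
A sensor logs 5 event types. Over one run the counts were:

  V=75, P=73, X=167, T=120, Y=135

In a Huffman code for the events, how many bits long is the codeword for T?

2

Huffman merges, smallest pair first:
merge P(73) and V(75): 148
merge T(120) and Y(135): 255
merge 148 and X(167): 315
merge 255 and 315: 570
T's leaf is at depth 2, giving a 2-bit codeword.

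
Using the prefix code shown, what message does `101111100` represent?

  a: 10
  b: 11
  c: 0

Read left to right; each codeword is recognised as soon as it completes (prefix code):
  10→a | 11→b | 11→b | 10→a | 0→c
Decoded message: abbac

abbac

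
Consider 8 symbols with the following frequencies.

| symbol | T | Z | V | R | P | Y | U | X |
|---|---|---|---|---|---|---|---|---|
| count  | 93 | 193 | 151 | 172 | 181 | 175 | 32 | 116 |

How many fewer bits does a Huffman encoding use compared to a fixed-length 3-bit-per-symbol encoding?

68

Fixed-length: 3 bits × 1113 symbols = 3339 bits.
Huffman merges:
U(32) + T(93) → 125
X(116) + 125 → 241
V(151) + R(172) → 323
Y(175) + P(181) → 356
Z(193) + 241 → 434
323 + 356 → 679
434 + 679 → 1113
Huffman total = 125 + 241 + 323 + 356 + 434 + 679 + 1113 = 3271 bits.
Saving = 3339 − 3271 = 68 bits.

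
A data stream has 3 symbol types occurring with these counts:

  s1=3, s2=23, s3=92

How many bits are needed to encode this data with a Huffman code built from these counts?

144

Build the Huffman tree bottom-up:
combine s1(3), s2(23) → 26
combine 26, s3(92) → 118
Total encoded bits = sum of merged weights = 26 + 118 = 144.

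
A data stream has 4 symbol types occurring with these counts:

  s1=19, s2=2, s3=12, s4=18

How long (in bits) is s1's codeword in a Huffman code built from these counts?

Build the tree from the bottom:
combine s2(2), s3(12) → 14
combine 14, s4(18) → 32
combine s1(19), 32 → 51
s1 is merged only at the final step, so code length = 1.

1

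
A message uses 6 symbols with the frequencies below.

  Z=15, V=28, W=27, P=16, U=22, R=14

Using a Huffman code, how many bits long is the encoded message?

Greedily combine the two least-frequent nodes:
merge R(14) and Z(15): 29
merge P(16) and U(22): 38
merge W(27) and V(28): 55
merge 29 and 38: 67
merge 55 and 67: 122
The encoded length is the sum of every internal node's weight: 29 + 38 + 55 + 67 + 122 = 311 bits.

311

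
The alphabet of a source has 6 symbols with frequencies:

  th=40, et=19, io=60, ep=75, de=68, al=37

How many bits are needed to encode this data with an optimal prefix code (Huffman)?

750

Merge the two smallest weights repeatedly:
et(19) + al(37) → 56
th(40) + 56 → 96
io(60) + de(68) → 128
ep(75) + 96 → 171
128 + 171 → 299
The encoded length is the sum of every internal node's weight: 56 + 96 + 128 + 171 + 299 = 750 bits.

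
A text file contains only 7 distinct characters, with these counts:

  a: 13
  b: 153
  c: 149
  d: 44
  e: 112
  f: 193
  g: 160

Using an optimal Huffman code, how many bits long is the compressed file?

Build the Huffman tree bottom-up:
merge a(13) and d(44): 57
merge 57 and e(112): 169
merge c(149) and b(153): 302
merge g(160) and 169: 329
merge f(193) and 302: 495
merge 329 and 495: 824
Each symbol's bit-cost is frequency × depth; summing gives 2176 bits (equivalently 57 + 169 + 302 + 329 + 495 + 824).

2176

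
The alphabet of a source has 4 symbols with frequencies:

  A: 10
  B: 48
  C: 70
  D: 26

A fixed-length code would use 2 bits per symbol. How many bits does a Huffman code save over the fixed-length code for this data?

34

Fixed-length: 2 bits × 154 symbols = 308 bits.
Huffman merges:
merge A(10) and D(26): 36
merge 36 and B(48): 84
merge C(70) and 84: 154
Huffman total = 36 + 84 + 154 = 274 bits.
Saving = 308 − 274 = 34 bits.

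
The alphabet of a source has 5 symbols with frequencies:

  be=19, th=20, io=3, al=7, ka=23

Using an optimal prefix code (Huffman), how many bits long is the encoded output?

154

Greedily combine the two least-frequent nodes:
combine io(3), al(7) → 10
combine 10, be(19) → 29
combine th(20), ka(23) → 43
combine 29, 43 → 72
The encoded length is the sum of every internal node's weight: 10 + 29 + 43 + 72 = 154 bits.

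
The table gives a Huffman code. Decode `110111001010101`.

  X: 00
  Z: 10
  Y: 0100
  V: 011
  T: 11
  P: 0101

TVZPP

Read left to right; each codeword is recognised as soon as it completes (prefix code):
  11→T | 011→V | 10→Z | 0101→P | 0101→P
Decoded message: TVZPP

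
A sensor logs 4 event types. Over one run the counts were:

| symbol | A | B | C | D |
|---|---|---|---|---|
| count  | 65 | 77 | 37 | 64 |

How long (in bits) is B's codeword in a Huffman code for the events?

Huffman merges, smallest pair first:
merge C(37) and D(64): 101
merge A(65) and B(77): 142
merge 101 and 142: 243
B sits 2 levels below the root, so its codeword is 2 bits.

2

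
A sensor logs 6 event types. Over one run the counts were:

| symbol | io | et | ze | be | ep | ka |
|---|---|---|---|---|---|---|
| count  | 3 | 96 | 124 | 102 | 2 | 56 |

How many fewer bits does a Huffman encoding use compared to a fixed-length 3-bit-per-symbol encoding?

Fixed-length: 3 bits × 383 symbols = 1149 bits.
Huffman merges:
ep(2) + io(3) → 5
5 + ka(56) → 61
61 + et(96) → 157
be(102) + ze(124) → 226
157 + 226 → 383
Huffman total = 5 + 61 + 157 + 226 + 383 = 832 bits.
Saving = 1149 − 832 = 317 bits.

317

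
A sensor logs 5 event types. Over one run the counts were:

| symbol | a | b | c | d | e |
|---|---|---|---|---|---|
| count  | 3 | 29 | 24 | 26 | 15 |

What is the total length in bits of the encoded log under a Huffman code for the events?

212

Build the Huffman tree bottom-up:
merge a(3) and e(15): 18
merge 18 and c(24): 42
merge d(26) and b(29): 55
merge 42 and 55: 97
The encoded length is the sum of every internal node's weight: 18 + 42 + 55 + 97 = 212 bits.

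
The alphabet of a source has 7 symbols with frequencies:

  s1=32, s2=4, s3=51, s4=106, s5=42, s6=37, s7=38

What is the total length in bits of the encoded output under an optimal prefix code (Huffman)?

809

Merge the two smallest weights repeatedly:
combine s2(4), s1(32) → 36
combine 36, s6(37) → 73
combine s7(38), s5(42) → 80
combine s3(51), 73 → 124
combine 80, s4(106) → 186
combine 124, 186 → 310
Each symbol's bit-cost is frequency × depth; summing gives 809 bits (equivalently 36 + 73 + 80 + 124 + 186 + 310).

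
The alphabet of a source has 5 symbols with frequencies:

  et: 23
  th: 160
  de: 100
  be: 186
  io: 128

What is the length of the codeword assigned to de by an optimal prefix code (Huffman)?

Repeatedly merge the two smallest:
combine et(23), de(100) → 123
combine 123, io(128) → 251
combine th(160), be(186) → 346
combine 251, 346 → 597
de sits 3 levels below the root, so its codeword is 3 bits.

3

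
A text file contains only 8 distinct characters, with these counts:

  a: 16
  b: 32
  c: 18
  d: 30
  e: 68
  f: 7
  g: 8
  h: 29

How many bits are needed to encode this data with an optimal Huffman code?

570

Build the Huffman tree bottom-up:
f(7) + g(8) → 15
15 + a(16) → 31
c(18) + h(29) → 47
d(30) + 31 → 61
b(32) + 47 → 79
61 + e(68) → 129
79 + 129 → 208
The encoded length is the sum of every internal node's weight: 15 + 31 + 47 + 61 + 79 + 129 + 208 = 570 bits.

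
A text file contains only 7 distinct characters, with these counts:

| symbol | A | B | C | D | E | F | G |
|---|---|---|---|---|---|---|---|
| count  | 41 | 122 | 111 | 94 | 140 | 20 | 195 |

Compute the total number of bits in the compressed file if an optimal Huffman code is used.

Greedily combine the two least-frequent nodes:
F(20) + A(41) → 61
61 + D(94) → 155
C(111) + B(122) → 233
E(140) + 155 → 295
G(195) + 233 → 428
295 + 428 → 723
The encoded length is the sum of every internal node's weight: 61 + 155 + 233 + 295 + 428 + 723 = 1895 bits.

1895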